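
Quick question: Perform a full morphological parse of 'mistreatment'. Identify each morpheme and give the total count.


Step 1: Identify prefix: 'mis' (meaning: wrongly)
Step 2: Identify root: 'treat'
Step 3: Identify suffix(es): 'ment'
Decomposition: mis- (prefix: wrongly) + treat (root) + -ment (suffix: action/result)
Total morphemes: 3

3 morphemes (mis- (prefix: wrongly) + treat (root) + -ment (suffix: action/result))


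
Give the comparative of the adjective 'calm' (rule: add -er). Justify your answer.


Apply comparative formation (add -er): 'calm' -> 'calmer'.

calmer


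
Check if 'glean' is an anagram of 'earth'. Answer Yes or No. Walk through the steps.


Sorted letters of 'glean': 'aegln'
Sorted letters of 'earth': 'aehrt'
They do not match.

No


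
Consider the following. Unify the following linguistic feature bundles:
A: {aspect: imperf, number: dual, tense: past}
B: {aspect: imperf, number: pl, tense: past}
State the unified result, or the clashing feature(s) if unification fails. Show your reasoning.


Compare features:
aspect: A=imperf vs B=imperf -> unified: imperf
number: A=dual vs B=pl -> CLASH
tense: A=past vs B=past -> unified: past
Clash detected on feature 'number' (dual vs pl); unification fails.

CLASH on 'number' (dual vs pl)


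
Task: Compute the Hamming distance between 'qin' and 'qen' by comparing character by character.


Alignment:
Position 1: 'q' vs 'q' = match
Position 2: 'i' vs 'e' = DIFFER
Position 3: 'n' vs 'n' = match
Total differences: 1

1


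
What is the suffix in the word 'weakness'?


The word 'weakness' = 'weak' (root) + '-ness' (suffix). The suffix is '-ness'.

ness


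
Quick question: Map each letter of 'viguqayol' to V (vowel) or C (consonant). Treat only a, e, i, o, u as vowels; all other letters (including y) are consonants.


Letter mapping: v = C, i = V, g = C, u = V, q = C, a = V, y = C, o = V, l = C.

CVCVCVCVC


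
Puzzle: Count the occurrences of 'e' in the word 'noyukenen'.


Letter 'e' in 'noyukenen': found at position(s) 6, 8 = 2 occurrence(s).

2


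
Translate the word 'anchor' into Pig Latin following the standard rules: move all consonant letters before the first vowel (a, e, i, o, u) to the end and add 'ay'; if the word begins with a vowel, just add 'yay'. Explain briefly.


'anchor' starts with a vowel, so add 'yay': 'anchoryay'.

anchoryay


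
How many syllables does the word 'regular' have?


Break 'regular' into syllables: reg-u-lar -> reg | u | lar = 3 syllables

3 syllables


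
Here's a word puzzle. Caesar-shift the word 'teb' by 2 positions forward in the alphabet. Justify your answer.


Shift each letter by 2: t -> v, e -> g, b -> d. Result: 'vgd'.

vgd


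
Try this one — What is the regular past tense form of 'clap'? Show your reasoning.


Apply rule: Double final consonant and add -ed. 'clap' becomes 'clapped'.

clapped


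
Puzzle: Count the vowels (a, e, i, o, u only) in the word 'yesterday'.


Vowels in 'yesterday': e, e, a = 3 vowels.

3


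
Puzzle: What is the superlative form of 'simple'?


Apply superlative formation (ends in e: add -st): 'simple' -> 'simplest'.

simplest


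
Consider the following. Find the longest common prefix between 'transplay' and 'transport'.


Compare from the start: 6 characters match: 'transp'. Mismatch at position 7: 'l' vs 'o'.

transp


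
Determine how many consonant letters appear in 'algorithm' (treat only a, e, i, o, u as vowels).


Consonants in 'algorithm': l, g, r, t, h, m = 6 consonants.

6


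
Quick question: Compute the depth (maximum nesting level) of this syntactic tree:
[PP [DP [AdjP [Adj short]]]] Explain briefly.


Count bracket nesting levels:
'[' at pos 0: depth = 1
'[' at pos 4: depth = 2
'[' at pos 8: depth = 3
'[' at pos 14: depth = 4
Maximum depth reached: 4

4


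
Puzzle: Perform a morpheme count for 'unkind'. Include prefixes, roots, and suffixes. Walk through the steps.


Decomposition: un- (prefix) + kind (root) = 2 morpheme(s)

2 morphemes


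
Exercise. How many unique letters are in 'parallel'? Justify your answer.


Unique letters in 'parallel': {a, e, l, p, r} = 5 distinct letters.

5


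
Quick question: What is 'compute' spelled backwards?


Reverse 'compute' character by character: 'etupmoc'.

etupmoc


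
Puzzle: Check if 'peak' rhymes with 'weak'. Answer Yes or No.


Rime (stressed vowel + following sounds) of 'peak': -eak = /iːk/
Rime of 'weak': -eak = /iːk/
/iːk/ and /iːk/ are the same ending sound, so the words rhyme.

Yes


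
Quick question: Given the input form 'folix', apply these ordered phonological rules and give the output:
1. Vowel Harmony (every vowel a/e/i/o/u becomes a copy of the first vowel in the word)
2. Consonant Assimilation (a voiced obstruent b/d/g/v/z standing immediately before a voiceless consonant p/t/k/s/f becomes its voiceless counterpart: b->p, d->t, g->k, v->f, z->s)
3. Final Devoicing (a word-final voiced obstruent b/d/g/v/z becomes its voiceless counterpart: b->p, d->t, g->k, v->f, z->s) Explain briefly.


Starting form: 'folix'
Rule 1: Vowel Harmony: all vowels become 'o' (matching first vowel). 'folix' -> 'folox'
Rule 2: Consonant Assimilation: no voiced obstruent (b/d/g/v/z) stands immediately before a voiceless consonant (p/t/k/s/f). No change.
Rule 3: Final Devoicing: final consonant 'x' is not one of the voiced obstruents b/d/g/v/z. No change.
Final form: 'folox'

folox


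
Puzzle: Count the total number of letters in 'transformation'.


Spell out 'transformation' and number each letter: t(1), r(2), a(3), n(4), s(5), f(6), o(7), r(8), m(9), a(10), t(11), i(12), o(13), n(14). Total: 14 letters.

14


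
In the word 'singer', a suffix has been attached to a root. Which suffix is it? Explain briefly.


The word 'singer' = 'sing' (root) + '-er' (suffix). The suffix is '-er'.

er


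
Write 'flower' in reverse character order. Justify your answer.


Reverse 'flower' character by character: 'rewolf'.

rewolf


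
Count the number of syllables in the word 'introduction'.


Break 'introduction' into syllables: in-tro-duc-tion -> in | tro | duc | tion = 4 syllables

4 syllables


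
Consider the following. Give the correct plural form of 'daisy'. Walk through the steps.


Apply rule: Change -y to -ies (consonant + y). 'daisy' becomes 'daisies'.

daisies


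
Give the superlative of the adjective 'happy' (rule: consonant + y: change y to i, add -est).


Apply superlative formation (consonant + y: change y to i, add -est): 'happy' -> 'happiest'.

happiest


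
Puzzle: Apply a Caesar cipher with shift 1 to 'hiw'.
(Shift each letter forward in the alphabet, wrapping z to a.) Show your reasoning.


Shift each letter by 1: h -> i, i -> j, w -> x. Result: 'ijx'.

ijx


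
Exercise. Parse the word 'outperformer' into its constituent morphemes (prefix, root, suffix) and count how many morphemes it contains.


Step 1: Identify prefix: 'out' (meaning: surpass)
Step 2: Identify root: 'perform'
Step 3: Identify suffix(es): 'er'
Decomposition: out- (prefix: surpass) + perform (root) + -er (suffix: one who)
Total morphemes: 3

3 morphemes (out- (prefix: surpass) + perform (root) + -er (suffix: one who))


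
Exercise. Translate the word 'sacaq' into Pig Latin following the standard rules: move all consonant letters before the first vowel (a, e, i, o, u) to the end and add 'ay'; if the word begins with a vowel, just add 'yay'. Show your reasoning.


'sacaq': move consonant cluster 's' to end and add 'ay': 'acaqsay'.

acaqsay


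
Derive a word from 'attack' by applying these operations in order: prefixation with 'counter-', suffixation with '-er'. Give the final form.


Step 1: Add prefix 'counter-' to 'attack' = 'counterattack'
Step 2: Add suffix '-er' to 'counterattack' = 'counterattacker'

counterattacker


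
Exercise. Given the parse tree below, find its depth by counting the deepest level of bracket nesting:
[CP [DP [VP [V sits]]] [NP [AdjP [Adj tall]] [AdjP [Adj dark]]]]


Count bracket nesting levels:
'[' at pos 0: depth = 1
'[' at pos 4: depth = 2
'[' at pos 8: depth = 3
'[' at pos 12: depth = 4
'[' at pos 23: depth = 2
'[' at pos 27: depth = 3
'[' at pos 33: depth = 4
'[' at pos 45: depth = 3
'[' at pos 51: depth = 4
Maximum depth reached: 4

4


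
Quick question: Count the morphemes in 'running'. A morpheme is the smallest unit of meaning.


Decomposition: run (root) + -ing (suffix) = 2 morpheme(s)

2 morphemes


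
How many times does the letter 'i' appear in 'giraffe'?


Letter 'i' in 'giraffe': found at position(s) 2 = 1 occurrence(s).

1


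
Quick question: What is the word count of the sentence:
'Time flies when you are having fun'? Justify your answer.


Split into words: Time | flies | when | you | are | having | fun = 7 words.

7


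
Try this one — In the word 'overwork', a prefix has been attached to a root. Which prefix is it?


The word 'overwork' = 'over' (prefix) + 'work' (root). The prefix is 'over'.

over


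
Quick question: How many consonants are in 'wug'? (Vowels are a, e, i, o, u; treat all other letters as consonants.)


Consonants in 'wug': w, g = 2 consonants.

2


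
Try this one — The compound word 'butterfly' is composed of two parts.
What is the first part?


Split 'butterfly' into 'butter' + 'fly'. The first part is 'butter'.

butter


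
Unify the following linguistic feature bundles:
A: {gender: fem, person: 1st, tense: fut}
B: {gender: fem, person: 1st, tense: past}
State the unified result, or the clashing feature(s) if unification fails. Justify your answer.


Compare features:
gender: A=fem vs B=fem -> unified: fem
person: A=1st vs B=1st -> unified: 1st
tense: A=fut vs B=past -> CLASH
Clash detected on feature 'tense' (fut vs past); unification fails.

CLASH on 'tense' (fut vs past)


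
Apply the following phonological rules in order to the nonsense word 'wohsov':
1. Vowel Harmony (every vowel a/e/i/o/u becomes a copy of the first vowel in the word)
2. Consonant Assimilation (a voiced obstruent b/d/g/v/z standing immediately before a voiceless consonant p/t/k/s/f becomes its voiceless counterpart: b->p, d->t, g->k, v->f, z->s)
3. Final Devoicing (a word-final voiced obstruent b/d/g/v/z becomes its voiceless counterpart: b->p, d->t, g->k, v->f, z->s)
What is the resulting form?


Starting form: 'wohsov'
Rule 1: Vowel Harmony: all vowels already match. No change.
Rule 2: Consonant Assimilation: no voiced obstruent (b/d/g/v/z) stands immediately before a voiceless consonant (p/t/k/s/f). No change.
Rule 3: Final Devoicing: word-final voiced obstruent 'v' becomes voiceless 'f'. 'wohsov' -> 'wohsof'
Final form: 'wohsof'

wohsof


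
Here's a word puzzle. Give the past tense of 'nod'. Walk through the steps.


Apply rule: Double final consonant and add -ed. 'nod' becomes 'nodded'.

nodded


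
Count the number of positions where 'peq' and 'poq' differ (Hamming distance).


Alignment:
Position 1: 'p' vs 'p' = match
Position 2: 'e' vs 'o' = DIFFER
Position 3: 'q' vs 'q' = match
Total differences: 1

1


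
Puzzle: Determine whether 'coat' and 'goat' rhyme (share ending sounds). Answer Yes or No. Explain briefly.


Rime (stressed vowel + following sounds) of 'coat': -oat = /oʊt/
Rime of 'goat': -oat = /oʊt/
/oʊt/ and /oʊt/ are the same ending sound, so the words rhyme.

Yes


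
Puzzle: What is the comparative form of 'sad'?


Apply comparative formation (double final consonant, add -er): 'sad' -> 'sadder'.

sadder


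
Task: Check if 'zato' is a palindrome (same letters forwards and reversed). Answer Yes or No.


Forward: 'zato'
Reversed: 'otaz'
They differ.

No


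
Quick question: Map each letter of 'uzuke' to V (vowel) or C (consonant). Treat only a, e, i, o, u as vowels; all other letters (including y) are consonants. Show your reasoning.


Letter mapping: u = V, z = C, u = V, k = C, e = V.

VCVCV


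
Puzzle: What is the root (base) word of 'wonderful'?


Remove suffix '-ful' from 'wonderful' to get root 'wonder'.

wonder


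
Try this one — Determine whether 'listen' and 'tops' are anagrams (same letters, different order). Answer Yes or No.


Sorted letters of 'listen': 'eilnst'
Sorted letters of 'tops': 'opst'
They do not match.

No


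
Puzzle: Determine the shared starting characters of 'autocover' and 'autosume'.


Compare from the start: 4 characters match: 'auto'. Mismatch at position 5: 'c' vs 's'.

auto


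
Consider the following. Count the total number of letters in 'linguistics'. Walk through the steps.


Spell out 'linguistics' and number each letter: l(1), i(2), n(3), g(4), u(5), i(6), s(7), t(8), i(9), c(10), s(11). Total: 11 letters.

11


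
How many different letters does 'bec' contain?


Unique letters in 'bec': {b, c, e} = 3 distinct letters.

3


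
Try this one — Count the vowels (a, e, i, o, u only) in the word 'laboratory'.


Vowels in 'laboratory': a, o, a, o = 4 vowels.

4


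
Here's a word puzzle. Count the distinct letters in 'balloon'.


Unique letters in 'balloon': {a, b, l, n, o} = 5 distinct letters.

5


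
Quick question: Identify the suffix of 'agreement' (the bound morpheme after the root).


The word 'agreement' = 'agree' (root) + '-ment' (suffix). The suffix is '-ment'.

ment


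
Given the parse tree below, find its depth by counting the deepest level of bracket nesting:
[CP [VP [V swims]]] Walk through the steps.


Count bracket nesting levels:
'[' at pos 0: depth = 1
'[' at pos 4: depth = 2
'[' at pos 8: depth = 3
Maximum depth reached: 3

3


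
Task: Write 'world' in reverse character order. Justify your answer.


Reverse 'world' character by character: 'dlrow'.

dlrow


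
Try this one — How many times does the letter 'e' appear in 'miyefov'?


Letter 'e' in 'miyefov': found at position(s) 4 = 1 occurrence(s).

1


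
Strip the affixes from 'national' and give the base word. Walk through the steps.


Remove suffix '-al' from 'national' to get root 'nation'.

nation


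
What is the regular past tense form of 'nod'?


Apply rule: Double final consonant and add -ed. 'nod' becomes 'nodded'.

nodded


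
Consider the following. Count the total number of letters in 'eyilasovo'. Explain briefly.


Spell out 'eyilasovo' and number each letter: e(1), y(2), i(3), l(4), a(5), s(6), o(7), v(8), o(9). Total: 9 letters.

9


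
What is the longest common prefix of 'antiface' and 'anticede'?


Compare from the start: 4 characters match: 'anti'. Mismatch at position 5: 'f' vs 'c'.

anti


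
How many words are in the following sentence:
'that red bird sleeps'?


Split into words: that | red | bird | sleeps = 4 words.

4


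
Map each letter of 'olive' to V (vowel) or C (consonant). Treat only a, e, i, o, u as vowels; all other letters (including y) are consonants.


Letter mapping: o = V, l = C, i = V, v = C, e = V.

VCVCV


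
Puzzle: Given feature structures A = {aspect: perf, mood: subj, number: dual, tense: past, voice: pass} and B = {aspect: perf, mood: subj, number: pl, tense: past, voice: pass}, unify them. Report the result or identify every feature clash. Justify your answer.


Compare features:
aspect: A=perf vs B=perf -> unified: perf
mood: A=subj vs B=subj -> unified: subj
number: A=dual vs B=pl -> CLASH
tense: A=past vs B=past -> unified: past
voice: A=pass vs B=pass -> unified: pass
Clash detected on feature 'number' (dual vs pl); unification fails.

CLASH on 'number' (dual vs pl)


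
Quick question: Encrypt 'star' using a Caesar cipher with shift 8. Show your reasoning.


Shift each letter by 8: s -> a, t -> b, a -> i, r -> z. Result: 'abiz'.

abiz


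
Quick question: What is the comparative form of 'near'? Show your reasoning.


Apply comparative formation (add -er): 'near' -> 'nearer'.

nearer


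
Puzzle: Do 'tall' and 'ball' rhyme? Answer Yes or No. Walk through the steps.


Rime (stressed vowel + following sounds) of 'tall': -all = /ɔːl/
Rime of 'ball': -all = /ɔːl/
/ɔːl/ and /ɔːl/ are the same ending sound, so the words rhyme.

Yes


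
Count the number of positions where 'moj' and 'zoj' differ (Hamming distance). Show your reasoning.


Alignment:
Position 1: 'm' vs 'z' = DIFFER
Position 2: 'o' vs 'o' = match
Position 3: 'j' vs 'j' = match
Total differences: 1

1


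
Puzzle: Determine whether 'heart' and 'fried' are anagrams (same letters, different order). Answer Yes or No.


Sorted letters of 'heart': 'aehrt'
Sorted letters of 'fried': 'defir'
They do not match.

No


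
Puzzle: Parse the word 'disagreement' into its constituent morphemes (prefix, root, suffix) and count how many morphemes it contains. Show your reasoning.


Step 1: Identify prefix: 'dis' (meaning: not/apart)
Step 2: Identify root: 'agree'
Step 3: Identify suffix(es): 'ment'
Decomposition: dis- (prefix: not/apart) + agree (root) + -ment (suffix: action/result)
Total morphemes: 3

3 morphemes (dis- (prefix: not/apart) + agree (root) + -ment (suffix: action/result))


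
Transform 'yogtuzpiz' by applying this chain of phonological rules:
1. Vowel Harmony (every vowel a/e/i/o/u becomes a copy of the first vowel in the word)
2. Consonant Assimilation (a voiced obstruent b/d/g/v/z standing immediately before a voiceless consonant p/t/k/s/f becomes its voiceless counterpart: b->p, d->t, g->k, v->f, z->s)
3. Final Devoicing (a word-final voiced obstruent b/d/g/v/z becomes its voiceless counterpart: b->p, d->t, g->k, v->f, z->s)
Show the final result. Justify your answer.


Starting form: 'yogtuzpiz'
Rule 1: Vowel Harmony: all vowels become 'o' (matching first vowel). 'yogtuzpiz' -> 'yogtozpoz'
Rule 2: Consonant Assimilation: voiced obstruent before voiceless consonant becomes voiceless ('gt' -> 'kt', 'zp' -> 'sp'). 'yogtozpoz' -> 'yoktospoz'
Rule 3: Final Devoicing: word-final voiced obstruent 'z' becomes voiceless 's'. 'yoktospoz' -> 'yoktospos'
Final form: 'yoktospos'

yoktospos


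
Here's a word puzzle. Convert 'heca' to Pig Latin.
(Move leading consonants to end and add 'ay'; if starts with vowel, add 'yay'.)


'heca': move consonant cluster 'h' to end and add 'ay': 'ecahay'.

ecahay


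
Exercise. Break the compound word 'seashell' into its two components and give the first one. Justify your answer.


Split 'seashell' into 'sea' + 'shell'. The first part is 'sea'.

sea


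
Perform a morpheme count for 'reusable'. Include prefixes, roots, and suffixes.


Decomposition: re- (prefix) + use (root) + -able (suffix) = 3 morpheme(s)

3 morphemes


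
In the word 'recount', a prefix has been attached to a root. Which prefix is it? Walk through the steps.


The word 'recount' = 're' (prefix) + 'count' (root). The prefix is 're'.

re


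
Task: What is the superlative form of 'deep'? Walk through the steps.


Apply superlative formation (add -est): 'deep' -> 'deepest'.

deepest


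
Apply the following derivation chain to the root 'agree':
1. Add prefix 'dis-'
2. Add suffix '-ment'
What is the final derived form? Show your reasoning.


Step 1: Add prefix 'dis-' to 'agree' = 'disagree'
Step 2: Add suffix '-ment' to 'disagree' = 'disagreement'

disagreement


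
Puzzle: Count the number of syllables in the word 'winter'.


Break 'winter' into syllables: win-ter -> win | ter = 2 syllables

2 syllables


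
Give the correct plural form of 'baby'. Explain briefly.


Apply rule: Change -y to -ies (consonant + y). 'baby' becomes 'babies'.

babies


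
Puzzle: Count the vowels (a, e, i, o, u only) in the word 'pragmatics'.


Vowels in 'pragmatics': a, a, i = 3 vowels.

3


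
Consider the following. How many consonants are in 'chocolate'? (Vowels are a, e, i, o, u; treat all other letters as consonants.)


Consonants in 'chocolate': c, h, c, l, t = 5 consonants.

5


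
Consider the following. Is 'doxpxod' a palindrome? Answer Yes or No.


Forward: 'doxpxod'
Reversed: 'doxpxod'
They are identical.

Yes


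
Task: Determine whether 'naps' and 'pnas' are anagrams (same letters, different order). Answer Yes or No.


Sorted letters of 'naps': 'anps'
Sorted letters of 'pnas': 'anps'
They match.

Yes


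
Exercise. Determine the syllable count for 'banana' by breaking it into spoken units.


Break 'banana' into syllables: ba-na-na -> ba | na | na = 3 syllables

3 syllables


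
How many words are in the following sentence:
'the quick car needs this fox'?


Split into words: the | quick | car | needs | this | fox = 6 words.

6


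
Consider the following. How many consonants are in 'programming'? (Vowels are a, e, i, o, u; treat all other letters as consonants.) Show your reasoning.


Consonants in 'programming': p, r, g, r, m, m, n, g = 8 consonants.

8


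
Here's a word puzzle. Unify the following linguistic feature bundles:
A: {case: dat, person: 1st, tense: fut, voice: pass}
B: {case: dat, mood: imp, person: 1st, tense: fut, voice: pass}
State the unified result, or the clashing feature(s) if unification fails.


Compare features:
case: A=dat vs B=dat -> unified: dat
mood: A=_ vs B=imp -> unified: imp
person: A=1st vs B=1st -> unified: 1st
tense: A=fut vs B=fut -> unified: fut
voice: A=pass vs B=pass -> unified: pass
No clashes found.

Unified: {case: dat, mood: imp, person: 1st, tense: fut, voice: pass}


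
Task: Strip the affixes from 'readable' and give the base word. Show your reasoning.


Remove suffix '-able' from 'readable' to get root 'read'.

read


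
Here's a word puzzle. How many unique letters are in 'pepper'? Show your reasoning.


Unique letters in 'pepper': {e, p, r} = 3 distinct letters.

3


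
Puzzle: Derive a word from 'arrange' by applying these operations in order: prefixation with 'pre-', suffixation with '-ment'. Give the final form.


Step 1: Add prefix 'pre-' to 'arrange' = 'prearrange'
Step 2: Add suffix '-ment' to 'prearrange' = 'prearrangement'

prearrangement


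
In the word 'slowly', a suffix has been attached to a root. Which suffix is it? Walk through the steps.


The word 'slowly' = 'slow' (root) + '-ly' (suffix). The suffix is '-ly'.

ly


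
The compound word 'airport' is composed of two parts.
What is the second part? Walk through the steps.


Split 'airport' into 'air' + 'port'. The second part is 'port'.

port


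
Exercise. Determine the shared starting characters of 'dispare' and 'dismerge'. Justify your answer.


Compare from the start: 3 characters match: 'dis'. Mismatch at position 4: 'p' vs 'm'.

dis


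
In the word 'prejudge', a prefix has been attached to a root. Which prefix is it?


The word 'prejudge' = 'pre' (prefix) + 'judge' (root). The prefix is 'pre'.

pre


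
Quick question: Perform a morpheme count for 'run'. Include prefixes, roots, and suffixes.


Decomposition: run (free morpheme) = 1 morpheme(s)

1 morphemes


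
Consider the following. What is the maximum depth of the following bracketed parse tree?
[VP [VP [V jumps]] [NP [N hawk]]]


Count bracket nesting levels:
'[' at pos 0: depth = 1
'[' at pos 4: depth = 2
'[' at pos 8: depth = 3
'[' at pos 19: depth = 2
'[' at pos 23: depth = 3
Maximum depth reached: 3

3


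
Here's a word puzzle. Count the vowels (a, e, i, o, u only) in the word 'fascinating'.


Vowels in 'fascinating': a, i, a, i = 4 vowels.

4


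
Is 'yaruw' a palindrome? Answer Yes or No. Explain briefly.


Forward: 'yaruw'
Reversed: 'wuray'
They differ.

No


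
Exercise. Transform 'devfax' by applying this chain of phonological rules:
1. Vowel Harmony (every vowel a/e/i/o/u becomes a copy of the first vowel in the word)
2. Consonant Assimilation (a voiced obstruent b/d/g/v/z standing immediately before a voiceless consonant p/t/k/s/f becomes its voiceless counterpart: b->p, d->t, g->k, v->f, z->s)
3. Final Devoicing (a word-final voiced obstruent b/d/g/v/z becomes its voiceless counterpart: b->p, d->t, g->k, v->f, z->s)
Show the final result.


Starting form: 'devfax'
Rule 1: Vowel Harmony: all vowels become 'e' (matching first vowel). 'devfax' -> 'devfex'
Rule 2: Consonant Assimilation: voiced obstruent before voiceless consonant becomes voiceless ('vf' -> 'ff'). 'devfex' -> 'deffex'
Rule 3: Final Devoicing: final consonant 'x' is not one of the voiced obstruents b/d/g/v/z. No change.
Final form: 'deffex'

deffex


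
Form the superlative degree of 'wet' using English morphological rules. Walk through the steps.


Apply superlative formation (double final consonant, add -est): 'wet' -> 'wettest'.

wettest


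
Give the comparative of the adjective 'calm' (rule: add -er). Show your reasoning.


Apply comparative formation (add -er): 'calm' -> 'calmer'.

calmer


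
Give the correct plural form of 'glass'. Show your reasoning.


Apply rule: Add -es (sibilant/fricative ending). 'glass' becomes 'glasses'.

glasses


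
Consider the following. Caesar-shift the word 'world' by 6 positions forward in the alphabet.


Shift each letter by 6: w -> c, o -> u, r -> x, l -> r, d -> j. Result: 'cuxrj'.

cuxrj


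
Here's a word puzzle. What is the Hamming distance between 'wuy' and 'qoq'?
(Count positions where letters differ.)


Alignment:
Position 1: 'w' vs 'q' = DIFFER
Position 2: 'u' vs 'o' = DIFFER
Position 3: 'y' vs 'q' = DIFFER
Total differences: 3

3


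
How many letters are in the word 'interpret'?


Spell out 'interpret' and number each letter: i(1), n(2), t(3), e(4), r(5), p(6), r(7), e(8), t(9). Total: 9 letters.

9


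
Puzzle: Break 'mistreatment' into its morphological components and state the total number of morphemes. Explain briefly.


Step 1: Identify prefix: 'mis' (meaning: wrongly)
Step 2: Identify root: 'treat'
Step 3: Identify suffix(es): 'ment'
Decomposition: mis- (prefix: wrongly) + treat (root) + -ment (suffix: action/result)
Total morphemes: 3

3 morphemes (mis- (prefix: wrongly) + treat (root) + -ment (suffix: action/result))


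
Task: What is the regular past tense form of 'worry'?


Apply rule: Change -y to -ied. 'worry' becomes 'worried'.

worried


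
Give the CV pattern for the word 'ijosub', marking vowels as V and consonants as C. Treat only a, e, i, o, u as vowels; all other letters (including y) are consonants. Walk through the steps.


Letter mapping: i = V, j = C, o = V, s = C, u = V, b = C.

VCVCVC


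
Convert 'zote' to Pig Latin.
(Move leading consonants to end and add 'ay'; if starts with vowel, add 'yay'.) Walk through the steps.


'zote': move consonant cluster 'z' to end and add 'ay': 'otezay'.

otezay


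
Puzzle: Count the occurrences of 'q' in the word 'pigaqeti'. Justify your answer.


Letter 'q' in 'pigaqeti': found at position(s) 5 = 1 occurrence(s).

1


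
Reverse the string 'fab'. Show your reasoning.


Reverse 'fab' character by character: 'baf'.

baf


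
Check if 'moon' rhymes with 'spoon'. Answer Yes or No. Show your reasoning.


Rime (stressed vowel + following sounds) of 'moon': -oon = /uːn/
Rime of 'spoon': -oon = /uːn/
/uːn/ and /uːn/ are the same ending sound, so the words rhyme.

Yes


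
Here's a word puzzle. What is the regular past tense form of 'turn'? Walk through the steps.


Apply rule: Add -ed. 'turn' becomes 'turned'.

turned


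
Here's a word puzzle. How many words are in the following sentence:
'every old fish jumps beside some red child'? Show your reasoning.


Split into words: every | old | fish | jumps | beside | some | red | child = 8 words.

8


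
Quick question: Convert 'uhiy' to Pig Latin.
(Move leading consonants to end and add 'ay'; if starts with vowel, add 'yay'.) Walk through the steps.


'uhiy' starts with a vowel, so add 'yay': 'uhiyyay'.

uhiyyay


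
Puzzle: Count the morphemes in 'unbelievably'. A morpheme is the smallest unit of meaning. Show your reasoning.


Decomposition: un- (prefix) + believe (root) + -able (suffix) + -ly (suffix) = 4 morpheme(s)

4 morphemes


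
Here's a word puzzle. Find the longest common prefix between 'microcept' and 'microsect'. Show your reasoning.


Compare from the start: 5 characters match: 'micro'. Mismatch at position 6: 'c' vs 's'.

micro


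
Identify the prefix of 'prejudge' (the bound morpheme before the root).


The word 'prejudge' = 'pre' (prefix) + 'judge' (root). The prefix is 'pre'.

pre


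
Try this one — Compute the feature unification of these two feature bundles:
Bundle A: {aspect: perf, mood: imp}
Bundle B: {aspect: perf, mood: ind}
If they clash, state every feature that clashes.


Compare features:
aspect: A=perf vs B=perf -> unified: perf
mood: A=imp vs B=ind -> CLASH
Clash detected on feature 'mood' (imp vs ind); unification fails.

CLASH on 'mood' (imp vs ind)


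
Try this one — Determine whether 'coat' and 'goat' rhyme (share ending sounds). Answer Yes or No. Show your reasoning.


Rime (stressed vowel + following sounds) of 'coat': -oat = /oʊt/
Rime of 'goat': -oat = /oʊt/
/oʊt/ and /oʊt/ are the same ending sound, so the words rhyme.

Yes


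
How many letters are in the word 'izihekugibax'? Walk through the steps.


Spell out 'izihekugibax' and number each letter: i(1), z(2), i(3), h(4), e(5), k(6), u(7), g(8), i(9), b(10), a(11), x(12). Total: 12 letters.

12


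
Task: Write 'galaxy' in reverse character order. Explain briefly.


Reverse 'galaxy' character by character: 'yxalag'.

yxalag


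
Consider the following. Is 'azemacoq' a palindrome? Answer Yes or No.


Forward: 'azemacoq'
Reversed: 'qocameza'
They differ.

No


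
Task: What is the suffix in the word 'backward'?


The word 'backward' = 'back' (root) + '-ward' (suffix). The suffix is '-ward'.

ward


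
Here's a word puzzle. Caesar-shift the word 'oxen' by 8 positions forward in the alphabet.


Shift each letter by 8: o -> w, x -> f, e -> m, n -> v. Result: 'wfmv'.

wfmv


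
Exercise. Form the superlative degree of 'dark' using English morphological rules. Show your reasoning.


Apply superlative formation (add -est): 'dark' -> 'darkest'.

darkest


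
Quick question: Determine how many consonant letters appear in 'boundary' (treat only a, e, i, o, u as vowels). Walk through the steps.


Consonants in 'boundary': b, n, d, r, y = 5 consonants.

5


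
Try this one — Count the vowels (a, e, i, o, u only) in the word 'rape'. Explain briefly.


Vowels in 'rape': a, e = 2 vowels.

2


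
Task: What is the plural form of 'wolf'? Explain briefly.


Apply rule: Change -f to -ves. 'wolf' becomes 'wolves'.

wolves


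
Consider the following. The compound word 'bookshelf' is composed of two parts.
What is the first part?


Split 'bookshelf' into 'book' + 'shelf'. The first part is 'book'.

book


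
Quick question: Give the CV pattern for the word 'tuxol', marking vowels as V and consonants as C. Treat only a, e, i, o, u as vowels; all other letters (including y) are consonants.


Letter mapping: t = C, u = V, x = C, o = V, l = C.

CVCVC


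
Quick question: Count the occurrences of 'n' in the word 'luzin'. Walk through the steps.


Letter 'n' in 'luzin': found at position(s) 5 = 1 occurrence(s).

1


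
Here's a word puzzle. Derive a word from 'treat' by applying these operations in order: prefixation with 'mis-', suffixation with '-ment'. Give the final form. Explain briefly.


Step 1: Add prefix 'mis-' to 'treat' = 'mistreat'
Step 2: Add suffix '-ment' to 'mistreat' = 'mistreatment'

mistreatment


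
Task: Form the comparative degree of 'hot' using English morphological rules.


Apply comparative formation (double final consonant, add -er): 'hot' -> 'hotter'.

hotter


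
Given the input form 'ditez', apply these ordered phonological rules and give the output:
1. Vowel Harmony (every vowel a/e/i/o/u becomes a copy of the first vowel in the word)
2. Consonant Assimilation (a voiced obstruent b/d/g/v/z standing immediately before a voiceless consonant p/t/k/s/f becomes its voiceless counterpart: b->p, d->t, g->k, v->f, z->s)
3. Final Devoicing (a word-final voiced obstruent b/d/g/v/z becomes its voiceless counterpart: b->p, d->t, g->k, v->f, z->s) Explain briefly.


Starting form: 'ditez'
Rule 1: Vowel Harmony: all vowels become 'i' (matching first vowel). 'ditez' -> 'ditiz'
Rule 2: Consonant Assimilation: no voiced obstruent (b/d/g/v/z) stands immediately before a voiceless consonant (p/t/k/s/f). No change.
Rule 3: Final Devoicing: word-final voiced obstruent 'z' becomes voiceless 's'. 'ditiz' -> 'ditis'
Final form: 'ditis'

ditis


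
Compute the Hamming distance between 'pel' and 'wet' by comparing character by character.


Alignment:
Position 1: 'p' vs 'w' = DIFFER
Position 2: 'e' vs 'e' = match
Position 3: 'l' vs 't' = DIFFER
Total differences: 2

2


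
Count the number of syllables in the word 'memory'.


Break 'memory' into syllables: mem-o-ry -> mem | o | ry = 3 syllables

3 syllables


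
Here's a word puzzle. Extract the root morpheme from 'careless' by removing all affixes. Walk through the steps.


Remove suffix '-less' from 'careless' to get root 'care'.

care


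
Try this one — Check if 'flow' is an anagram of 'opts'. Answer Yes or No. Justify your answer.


Sorted letters of 'flow': 'flow'
Sorted letters of 'opts': 'opst'
They do not match.

No


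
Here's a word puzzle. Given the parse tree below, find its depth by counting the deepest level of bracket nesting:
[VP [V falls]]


Count bracket nesting levels:
'[' at pos 0: depth = 1
'[' at pos 4: depth = 2
Maximum depth reached: 2

2


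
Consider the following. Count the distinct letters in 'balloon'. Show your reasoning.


Unique letters in 'balloon': {a, b, l, n, o} = 5 distinct letters.

5


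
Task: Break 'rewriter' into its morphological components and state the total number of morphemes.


Step 1: Identify prefix: 're' (meaning: again)
Step 2: Identify root: 'write'
Step 3: Identify suffix(es): 'er'
Decomposition: re- (prefix: again) + write (root) + -er (suffix: one who)
Total morphemes: 3

3 morphemes (re- (prefix: again) + write (root) + -er (suffix: one who))


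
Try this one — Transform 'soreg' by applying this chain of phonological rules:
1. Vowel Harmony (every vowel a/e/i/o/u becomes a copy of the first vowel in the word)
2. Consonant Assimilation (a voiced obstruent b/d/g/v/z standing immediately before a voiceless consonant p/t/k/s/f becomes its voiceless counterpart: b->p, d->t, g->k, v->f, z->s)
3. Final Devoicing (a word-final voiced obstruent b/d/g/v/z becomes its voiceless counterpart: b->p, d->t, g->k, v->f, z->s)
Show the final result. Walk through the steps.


Starting form: 'soreg'
Rule 1: Vowel Harmony: all vowels become 'o' (matching first vowel). 'soreg' -> 'sorog'
Rule 2: Consonant Assimilation: no voiced obstruent (b/d/g/v/z) stands immediately before a voiceless consonant (p/t/k/s/f). No change.
Rule 3: Final Devoicing: word-final voiced obstruent 'g' becomes voiceless 'k'. 'sorog' -> 'sorok'
Final form: 'sorok'

sorok


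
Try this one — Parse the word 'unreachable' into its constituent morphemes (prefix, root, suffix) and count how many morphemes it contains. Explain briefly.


Step 1: Identify prefix: 'un' (meaning: not/reverse)
Step 2: Identify root: 'reach'
Step 3: Identify suffix(es): 'able'
Decomposition: un- (prefix: not/reverse) + reach (root) + -able (suffix: capable of)
Total morphemes: 3

3 morphemes (un- (prefix: not/reverse) + reach (root) + -able (suffix: capable of))


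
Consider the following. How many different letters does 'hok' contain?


Unique letters in 'hok': {h, k, o} = 3 distinct letters.

3


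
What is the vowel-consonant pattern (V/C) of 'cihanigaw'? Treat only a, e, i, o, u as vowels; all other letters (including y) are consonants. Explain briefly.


Letter mapping: c = C, i = V, h = C, a = V, n = C, i = V, g = C, a = V, w = C.

CVCVCVCVC


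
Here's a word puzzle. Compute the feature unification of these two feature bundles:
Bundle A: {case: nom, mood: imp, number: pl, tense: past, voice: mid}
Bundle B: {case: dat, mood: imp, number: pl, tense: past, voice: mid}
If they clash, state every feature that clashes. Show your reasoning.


Compare features:
case: A=nom vs B=dat -> CLASH
mood: A=imp vs B=imp -> unified: imp
number: A=pl vs B=pl -> unified: pl
tense: A=past vs B=past -> unified: past
voice: A=mid vs B=mid -> unified: mid
Clash detected on feature 'case' (nom vs dat); unification fails.

CLASH on 'case' (nom vs dat)


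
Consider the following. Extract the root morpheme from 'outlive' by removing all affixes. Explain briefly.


Remove prefix 'out' from 'outlive' to get root 'live'.

live


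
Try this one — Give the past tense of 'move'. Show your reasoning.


Apply rule: Add -d (word ends in -e). 'move' becomes 'moved'.

moved


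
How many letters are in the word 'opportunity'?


Spell out 'opportunity' and number each letter: o(1), p(2), p(3), o(4), r(5), t(6), u(7), n(8), i(9), t(10), y(11). Total: 11 letters.

11


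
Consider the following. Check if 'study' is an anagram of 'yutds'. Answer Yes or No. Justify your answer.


Sorted letters of 'study': 'dstuy'
Sorted letters of 'yutds': 'dstuy'
They match.

Yes


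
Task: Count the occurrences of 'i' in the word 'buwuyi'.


Letter 'i' in 'buwuyi': found at position(s) 6 = 1 occurrence(s).

1


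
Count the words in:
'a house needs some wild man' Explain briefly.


Split into words: a | house | needs | some | wild | man = 6 words.

6


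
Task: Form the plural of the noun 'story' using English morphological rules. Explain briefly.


Apply rule: Change -y to -ies (consonant + y). 'story' becomes 'stories'.

stories


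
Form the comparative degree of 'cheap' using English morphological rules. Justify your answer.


Apply comparative formation (add -er): 'cheap' -> 'cheaper'.

cheaper


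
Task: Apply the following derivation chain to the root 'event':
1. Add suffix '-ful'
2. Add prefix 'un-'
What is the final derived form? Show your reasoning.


Step 1: Add suffix '-ful' to 'event' = 'eventful'
Step 2: Add prefix 'un-' to 'eventful' = 'uneventful'

uneventful


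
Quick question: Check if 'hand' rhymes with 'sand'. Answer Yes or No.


Rime (stressed vowel + following sounds) of 'hand': -and = /ænd/
Rime of 'sand': -and = /ænd/
/ænd/ and /ænd/ are the same ending sound, so the words rhyme.

Yes


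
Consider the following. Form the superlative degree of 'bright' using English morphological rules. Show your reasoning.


Apply superlative formation (add -est): 'bright' -> 'brightest'.

brightest


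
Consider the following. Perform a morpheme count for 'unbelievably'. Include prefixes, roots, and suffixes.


Decomposition: un- (prefix) + believe (root) + -able (suffix) + -ly (suffix) = 4 morpheme(s)

4 morphemes


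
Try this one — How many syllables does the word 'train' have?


Break 'train' into syllables: train -> train = 1 syllable

1 syllable


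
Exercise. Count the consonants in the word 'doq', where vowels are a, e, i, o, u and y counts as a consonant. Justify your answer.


Consonants in 'doq': d, q = 2 consonants.

2


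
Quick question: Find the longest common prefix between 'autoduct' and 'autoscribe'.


Compare from the start: 4 characters match: 'auto'. Mismatch at position 5: 'd' vs 's'.

auto


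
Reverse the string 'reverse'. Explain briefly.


Reverse 'reverse' character by character: 'esrever'.

esrever


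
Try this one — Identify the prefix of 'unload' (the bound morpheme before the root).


The word 'unload' = 'un' (prefix) + 'load' (root). The prefix is 'un'.

un
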